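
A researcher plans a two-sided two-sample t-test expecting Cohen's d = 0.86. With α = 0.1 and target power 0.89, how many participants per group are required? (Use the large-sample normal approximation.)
n = 23 per group

Sample size formula (two-sample t-test, normal approximation):
n = 2 · ((z_{α/2} + z_β) / d)²

z_{α/2} = 1.645 (for α = 0.1, two-sided)
z_β = 1.227 (for power = 0.89)
d = 0.86

n = 2 · ((1.645 + 1.227) / 0.86)²
n = 2 · (3.340)²
n ≈ 22.31
Round up to the next whole number: n = 23 per group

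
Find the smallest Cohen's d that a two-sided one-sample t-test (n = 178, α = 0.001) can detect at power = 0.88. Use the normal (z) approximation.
d ≈ 0.33

Minimum detectable effect (one-sample t-test, normal approximation):
d = (z_{α/2} + z_β) / √n
d = (3.291 + 1.175) / √178
d = 4.466 / 13.342
d ≈ 0.33

By Cohen's convention (0.2 small / 0.5 medium / 0.8 large): small effect.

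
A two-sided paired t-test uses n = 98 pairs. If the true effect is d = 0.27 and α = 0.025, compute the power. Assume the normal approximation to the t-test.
Power ≈ 0.67

Power calculation (paired t-test, normal approximation):
z_β = d · √n - z_{α/2}
z_β = 0.27 · √98 - 2.241
z_β = 0.27 · 9.899 - 2.241
z_β = 0.431

Power = Φ(z_β) = Φ(0.431) ≈ 0.667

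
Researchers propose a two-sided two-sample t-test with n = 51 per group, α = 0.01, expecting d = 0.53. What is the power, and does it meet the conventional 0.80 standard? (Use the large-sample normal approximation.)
Power ≈ 0.54; the study is underpowered (power < 0.80)

Power calculation (two-sample t-test, normal approximation):
z_β = d · √(n/2) - z_{α/2}
z_β = 0.53 · √(51/2) - 2.576
z_β = 0.53 · 5.050 - 2.576
z_β = 0.101

Power = Φ(z_β) = Φ(0.101) ≈ 0.540

Effect size d = 0.53 is medium by Cohen's convention (0.2/0.5/0.8).

Threshold: power ≥ 0.80 is conventionally adequate.
Power ≈ 0.54 → the study is underpowered (power < 0.80).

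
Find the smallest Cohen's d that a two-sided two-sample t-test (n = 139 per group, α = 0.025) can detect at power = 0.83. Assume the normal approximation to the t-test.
d ≈ 0.38

Minimum detectable effect (two-sample t-test, normal approximation):
d = (z_{α/2} + z_β) / √(n/2)
d = (2.241 + 0.954) / √(139/2)
d = 3.196 / 8.337
d ≈ 0.38

By Cohen's convention (0.2 small / 0.5 medium / 0.8 large): small effect.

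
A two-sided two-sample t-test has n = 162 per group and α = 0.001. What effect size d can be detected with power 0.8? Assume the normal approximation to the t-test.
d ≈ 0.46

Minimum detectable effect (two-sample t-test, normal approximation):
d = (z_{α/2} + z_β) / √(n/2)
d = (3.291 + 0.842) / √(162/2)
d = 4.132 / 9.000
d ≈ 0.46

By Cohen's convention (0.2 small / 0.5 medium / 0.8 large): small effect.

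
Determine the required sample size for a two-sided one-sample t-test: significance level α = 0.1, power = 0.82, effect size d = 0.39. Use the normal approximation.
n = 44

Sample size formula (one-sample t-test, normal approximation):
n = ((z_{α/2} + z_β) / d)²

z_{α/2} = 1.645 (for α = 0.1, two-sided)
z_β = 0.915 (for power = 0.82)
d = 0.39

n = ((1.645 + 0.915) / 0.39)²
n = (6.564)²
n ≈ 43.09
Round up to the next whole number: n = 44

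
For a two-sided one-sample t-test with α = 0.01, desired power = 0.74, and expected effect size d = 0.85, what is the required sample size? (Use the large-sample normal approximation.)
n = 15

Sample size formula (one-sample t-test, normal approximation):
n = ((z_{α/2} + z_β) / d)²

z_{α/2} = 2.576 (for α = 0.01, two-sided)
z_β = 0.643 (for power = 0.74)
d = 0.85

n = ((2.576 + 0.643) / 0.85)²
n = (3.787)²
n ≈ 14.34
Round up to the next whole number: n = 15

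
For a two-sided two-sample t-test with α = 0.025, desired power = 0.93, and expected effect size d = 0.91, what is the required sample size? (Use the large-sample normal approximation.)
n = 34 per group

Sample size formula (two-sample t-test, normal approximation):
n = 2 · ((z_{α/2} + z_β) / d)²

z_{α/2} = 2.241 (for α = 0.025, two-sided)
z_β = 1.476 (for power = 0.93)
d = 0.91

n = 2 · ((2.241 + 1.476) / 0.91)²
n = 2 · (4.085)²
n ≈ 33.37
Round up to the next whole number: n = 34 per group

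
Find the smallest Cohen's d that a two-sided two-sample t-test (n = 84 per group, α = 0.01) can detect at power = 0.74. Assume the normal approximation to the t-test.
d ≈ 0.50

Minimum detectable effect (two-sample t-test, normal approximation):
d = (z_{α/2} + z_β) / √(n/2)
d = (2.576 + 0.643) / √(84/2)
d = 3.219 / 6.481
d ≈ 0.50

By Cohen's convention (0.2 small / 0.5 medium / 0.8 large): medium effect.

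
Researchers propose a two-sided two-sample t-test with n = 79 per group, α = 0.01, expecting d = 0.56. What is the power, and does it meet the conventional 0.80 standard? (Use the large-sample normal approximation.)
Power ≈ 0.83; the study is adequately powered (power ≥ 0.80)

Power calculation (two-sample t-test, normal approximation):
z_β = d · √(n/2) - z_{α/2}
z_β = 0.56 · √(79/2) - 2.576
z_β = 0.56 · 6.285 - 2.576
z_β = 0.944

Power = Φ(z_β) = Φ(0.944) ≈ 0.827

Effect size d = 0.56 is medium by Cohen's convention (0.2/0.5/0.8).

Threshold: power ≥ 0.80 is conventionally adequate.
Power ≈ 0.83 → the study is adequately powered (power ≥ 0.80).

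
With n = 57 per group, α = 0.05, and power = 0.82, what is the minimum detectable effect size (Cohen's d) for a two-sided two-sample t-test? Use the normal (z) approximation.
d ≈ 0.54

Minimum detectable effect (two-sample t-test, normal approximation):
d = (z_{α/2} + z_β) / √(n/2)
d = (1.960 + 0.915) / √(57/2)
d = 2.875 / 5.339
d ≈ 0.54

By Cohen's convention (0.2 small / 0.5 medium / 0.8 large): medium effect.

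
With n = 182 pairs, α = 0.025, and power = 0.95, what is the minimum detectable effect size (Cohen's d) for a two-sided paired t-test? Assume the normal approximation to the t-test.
d ≈ 0.29

Minimum detectable effect (paired t-test, normal approximation):
d = (z_{α/2} + z_β) / √n
d = (2.241 + 1.645) / √182
d = 3.886 / 13.491
d ≈ 0.29

By Cohen's convention (0.2 small / 0.5 medium / 0.8 large): small effect.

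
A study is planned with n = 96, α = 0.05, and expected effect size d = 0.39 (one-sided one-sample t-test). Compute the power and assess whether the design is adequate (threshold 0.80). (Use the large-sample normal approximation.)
Power ≈ 0.99; the study is adequately powered (power ≥ 0.80)

Power calculation (one-sample t-test, normal approximation):
z_β = d · √n - z_α
z_β = 0.39 · √96 - 1.645
z_β = 0.39 · 9.798 - 1.645
z_β = 2.176

Power = Φ(z_β) = Φ(2.176) ≈ 0.985

Effect size d = 0.39 is small by Cohen's convention (0.2/0.5/0.8).

Threshold: power ≥ 0.80 is conventionally adequate.
Power ≈ 0.99 → the study is adequately powered (power ≥ 0.80).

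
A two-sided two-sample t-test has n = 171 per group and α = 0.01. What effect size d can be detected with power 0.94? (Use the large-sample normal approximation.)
d ≈ 0.45

Minimum detectable effect (two-sample t-test, normal approximation):
d = (z_{α/2} + z_β) / √(n/2)
d = (2.576 + 1.555) / √(171/2)
d = 4.131 / 9.247
d ≈ 0.45

By Cohen's convention (0.2 small / 0.5 medium / 0.8 large): small effect.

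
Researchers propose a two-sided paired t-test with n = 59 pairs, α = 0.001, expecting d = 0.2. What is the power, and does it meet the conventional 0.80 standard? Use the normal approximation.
Power ≈ 0.04; the study is underpowered (power < 0.80)

Power calculation (paired t-test, normal approximation):
z_β = d · √n - z_{α/2}
z_β = 0.2 · √59 - 3.291
z_β = 0.2 · 7.681 - 3.291
z_β = -1.754

Power = Φ(z_β) = Φ(-1.754) ≈ 0.040

Effect size d = 0.2 is small by Cohen's convention (0.2/0.5/0.8).

Threshold: power ≥ 0.80 is conventionally adequate.
Power ≈ 0.04 → the study is underpowered (power < 0.80).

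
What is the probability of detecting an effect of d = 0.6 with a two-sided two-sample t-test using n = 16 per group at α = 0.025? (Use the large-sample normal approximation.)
Power ≈ 0.29

Power calculation (two-sample t-test, normal approximation):
z_β = d · √(n/2) - z_{α/2}
z_β = 0.6 · √(16/2) - 2.241
z_β = 0.6 · 2.828 - 2.241
z_β = -0.544

Power = Φ(z_β) = Φ(-0.544) ≈ 0.293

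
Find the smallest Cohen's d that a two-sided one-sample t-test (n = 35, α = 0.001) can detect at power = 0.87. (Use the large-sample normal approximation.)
d ≈ 0.75

Minimum detectable effect (one-sample t-test, normal approximation):
d = (z_{α/2} + z_β) / √n
d = (3.291 + 1.126) / √35
d = 4.417 / 5.916
d ≈ 0.75

By Cohen's convention (0.2 small / 0.5 medium / 0.8 large): medium effect.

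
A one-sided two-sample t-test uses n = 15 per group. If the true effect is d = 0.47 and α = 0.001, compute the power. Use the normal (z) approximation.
Power ≈ 0.04

Power calculation (two-sample t-test, normal approximation):
z_β = d · √(n/2) - z_α
z_β = 0.47 · √(15/2) - 3.090
z_β = 0.47 · 2.739 - 3.090
z_β = -1.803

Power = Φ(z_β) = Φ(-1.803) ≈ 0.036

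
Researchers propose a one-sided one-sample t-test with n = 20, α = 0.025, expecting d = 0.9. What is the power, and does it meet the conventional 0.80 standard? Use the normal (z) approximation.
Power ≈ 0.98; the study is adequately powered (power ≥ 0.80)

Power calculation (one-sample t-test, normal approximation):
z_β = d · √n - z_α
z_β = 0.9 · √20 - 1.960
z_β = 0.9 · 4.472 - 1.960
z_β = 2.065

Power = Φ(z_β) = Φ(2.065) ≈ 0.981

Effect size d = 0.9 is large by Cohen's convention (0.2/0.5/0.8).

Threshold: power ≥ 0.80 is conventionally adequate.
Power ≈ 0.98 → the study is adequately powered (power ≥ 0.80).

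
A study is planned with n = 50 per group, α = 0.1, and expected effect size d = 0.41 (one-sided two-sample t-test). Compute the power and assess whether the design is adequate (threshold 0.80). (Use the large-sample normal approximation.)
Power ≈ 0.78; the study is underpowered (power < 0.80)

Power calculation (two-sample t-test, normal approximation):
z_β = d · √(n/2) - z_α
z_β = 0.41 · √(50/2) - 1.282
z_β = 0.41 · 5.000 - 1.282
z_β = 0.768

Power = Φ(z_β) = Φ(0.768) ≈ 0.779

Effect size d = 0.41 is small by Cohen's convention (0.2/0.5/0.8).

Threshold: power ≥ 0.80 is conventionally adequate.
Power ≈ 0.78 → the study is underpowered (power < 0.80).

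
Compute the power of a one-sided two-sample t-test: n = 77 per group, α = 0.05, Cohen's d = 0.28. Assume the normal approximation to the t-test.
Power ≈ 0.54

Power calculation (two-sample t-test, normal approximation):
z_β = d · √(n/2) - z_α
z_β = 0.28 · √(77/2) - 1.645
z_β = 0.28 · 6.205 - 1.645
z_β = 0.093

Power = Φ(z_β) = Φ(0.093) ≈ 0.537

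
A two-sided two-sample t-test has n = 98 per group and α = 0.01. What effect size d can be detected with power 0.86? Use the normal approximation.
d ≈ 0.52

Minimum detectable effect (two-sample t-test, normal approximation):
d = (z_{α/2} + z_β) / √(n/2)
d = (2.576 + 1.080) / √(98/2)
d = 3.656 / 7.000
d ≈ 0.52

By Cohen's convention (0.2 small / 0.5 medium / 0.8 large): medium effect.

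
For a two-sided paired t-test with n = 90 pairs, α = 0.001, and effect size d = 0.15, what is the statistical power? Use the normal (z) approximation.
Power ≈ 0.03

Power calculation (paired t-test, normal approximation):
z_β = d · √n - z_{α/2}
z_β = 0.15 · √90 - 3.291
z_β = 0.15 · 9.487 - 3.291
z_β = -1.868

Power = Φ(z_β) = Φ(-1.868) ≈ 0.031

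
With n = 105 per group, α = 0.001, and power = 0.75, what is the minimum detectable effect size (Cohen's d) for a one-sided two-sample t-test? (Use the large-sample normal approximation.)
d ≈ 0.52

Minimum detectable effect (two-sample t-test, normal approximation):
d = (z_α + z_β) / √(n/2)
d = (3.090 + 0.674) / √(105/2)
d = 3.765 / 7.246
d ≈ 0.52

By Cohen's convention (0.2 small / 0.5 medium / 0.8 large): medium effect.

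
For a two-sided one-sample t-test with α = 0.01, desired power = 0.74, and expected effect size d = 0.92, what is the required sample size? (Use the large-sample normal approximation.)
n = 13

Sample size formula (one-sample t-test, normal approximation):
n = ((z_{α/2} + z_β) / d)²

z_{α/2} = 2.576 (for α = 0.01, two-sided)
z_β = 0.643 (for power = 0.74)
d = 0.92

n = ((2.576 + 0.643) / 0.92)²
n = (3.499)²
n ≈ 12.24
Round up to the next whole number: n = 13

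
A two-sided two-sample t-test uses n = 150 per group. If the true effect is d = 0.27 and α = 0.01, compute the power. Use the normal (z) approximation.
Power ≈ 0.41

Power calculation (two-sample t-test, normal approximation):
z_β = d · √(n/2) - z_{α/2}
z_β = 0.27 · √(150/2) - 2.576
z_β = 0.27 · 8.660 - 2.576
z_β = -0.238

Power = Φ(z_β) = Φ(-0.238) ≈ 0.406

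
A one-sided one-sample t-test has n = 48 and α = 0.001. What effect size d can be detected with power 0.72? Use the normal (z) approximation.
d ≈ 0.53

Minimum detectable effect (one-sample t-test, normal approximation):
d = (z_α + z_β) / √n
d = (3.090 + 0.583) / √48
d = 3.673 / 6.928
d ≈ 0.53

By Cohen's convention (0.2 small / 0.5 medium / 0.8 large): medium effect.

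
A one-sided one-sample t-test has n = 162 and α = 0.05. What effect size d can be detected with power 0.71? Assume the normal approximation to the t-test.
d ≈ 0.17

Minimum detectable effect (one-sample t-test, normal approximation):
d = (z_α + z_β) / √n
d = (1.645 + 0.553) / √162
d = 2.198 / 12.728
d ≈ 0.17

By Cohen's convention (0.2 small / 0.5 medium / 0.8 large): very small effect.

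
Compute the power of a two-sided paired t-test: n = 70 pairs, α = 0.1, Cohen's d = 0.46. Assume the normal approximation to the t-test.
Power ≈ 0.99

Power calculation (paired t-test, normal approximation):
z_β = d · √n - z_{α/2}
z_β = 0.46 · √70 - 1.645
z_β = 0.46 · 8.367 - 1.645
z_β = 2.204

Power = Φ(z_β) = Φ(2.204) ≈ 0.986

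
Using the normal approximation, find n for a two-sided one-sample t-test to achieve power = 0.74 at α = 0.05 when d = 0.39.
n = 45

Sample size formula (one-sample t-test, normal approximation):
n = ((z_{α/2} + z_β) / d)²

z_{α/2} = 1.960 (for α = 0.05, two-sided)
z_β = 0.643 (for power = 0.74)
d = 0.39

n = ((1.960 + 0.643) / 0.39)²
n = (6.674)²
n ≈ 44.54
Round up to the next whole number: n = 45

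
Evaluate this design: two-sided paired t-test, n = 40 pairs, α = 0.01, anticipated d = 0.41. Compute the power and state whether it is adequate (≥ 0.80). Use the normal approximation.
Power ≈ 0.51; the study is underpowered (power < 0.80)

Power calculation (paired t-test, normal approximation):
z_β = d · √n - z_{α/2}
z_β = 0.41 · √40 - 2.576
z_β = 0.41 · 6.325 - 2.576
z_β = 0.017

Power = Φ(z_β) = Φ(0.017) ≈ 0.507

Effect size d = 0.41 is small by Cohen's convention (0.2/0.5/0.8).

Threshold: power ≥ 0.80 is conventionally adequate.
Power ≈ 0.51 → the study is underpowered (power < 0.80).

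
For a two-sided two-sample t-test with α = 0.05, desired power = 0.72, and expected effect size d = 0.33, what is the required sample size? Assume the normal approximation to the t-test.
n = 119 per group

Sample size formula (two-sample t-test, normal approximation):
n = 2 · ((z_{α/2} + z_β) / d)²

z_{α/2} = 1.960 (for α = 0.05, two-sided)
z_β = 0.583 (for power = 0.72)
d = 0.33

n = 2 · ((1.960 + 0.583) / 0.33)²
n = 2 · (7.706)²
n ≈ 118.76
Round up to the next whole number: n = 119 per group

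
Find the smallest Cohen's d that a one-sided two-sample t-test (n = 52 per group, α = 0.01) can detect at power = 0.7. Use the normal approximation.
d ≈ 0.56

Minimum detectable effect (two-sample t-test, normal approximation):
d = (z_α + z_β) / √(n/2)
d = (2.326 + 0.524) / √(52/2)
d = 2.851 / 5.099
d ≈ 0.56

By Cohen's convention (0.2 small / 0.5 medium / 0.8 large): medium effect.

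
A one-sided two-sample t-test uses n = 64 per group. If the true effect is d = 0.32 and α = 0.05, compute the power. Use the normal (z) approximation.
Power ≈ 0.57

Power calculation (two-sample t-test, normal approximation):
z_β = d · √(n/2) - z_α
z_β = 0.32 · √(64/2) - 1.645
z_β = 0.32 · 5.657 - 1.645
z_β = 0.165

Power = Φ(z_β) = Φ(0.165) ≈ 0.566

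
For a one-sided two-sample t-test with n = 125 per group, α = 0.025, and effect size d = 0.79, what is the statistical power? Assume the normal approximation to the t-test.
Power ≈ 1.00

Power calculation (two-sample t-test, normal approximation):
z_β = d · √(n/2) - z_α
z_β = 0.79 · √(125/2) - 1.960
z_β = 0.79 · 7.906 - 1.960
z_β = 4.286

Power = Φ(z_β) = Φ(4.286) ≈ 1.000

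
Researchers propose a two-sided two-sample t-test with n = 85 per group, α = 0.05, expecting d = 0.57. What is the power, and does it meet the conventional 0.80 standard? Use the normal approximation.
Power ≈ 0.96; the study is adequately powered (power ≥ 0.80)

Power calculation (two-sample t-test, normal approximation):
z_β = d · √(n/2) - z_{α/2}
z_β = 0.57 · √(85/2) - 1.960
z_β = 0.57 · 6.519 - 1.960
z_β = 1.756

Power = Φ(z_β) = Φ(1.756) ≈ 0.960

Effect size d = 0.57 is medium by Cohen's convention (0.2/0.5/0.8).

Threshold: power ≥ 0.80 is conventionally adequate.
Power ≈ 0.96 → the study is adequately powered (power ≥ 0.80).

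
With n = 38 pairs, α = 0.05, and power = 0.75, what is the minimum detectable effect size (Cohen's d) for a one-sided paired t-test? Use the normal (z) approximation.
d ≈ 0.38

Minimum detectable effect (paired t-test, normal approximation):
d = (z_α + z_β) / √n
d = (1.645 + 0.674) / √38
d = 2.319 / 6.164
d ≈ 0.38

By Cohen's convention (0.2 small / 0.5 medium / 0.8 large): small effect.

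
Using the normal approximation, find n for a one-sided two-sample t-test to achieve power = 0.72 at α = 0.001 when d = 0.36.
n = 209 per group

Sample size formula (two-sample t-test, normal approximation):
n = 2 · ((z_α + z_β) / d)²

z_α = 3.090 (for α = 0.001, one-sided)
z_β = 0.583 (for power = 0.72)
d = 0.36

n = 2 · ((3.090 + 0.583) / 0.36)²
n = 2 · (10.203)²
n ≈ 208.20
Round up to the next whole number: n = 209 per group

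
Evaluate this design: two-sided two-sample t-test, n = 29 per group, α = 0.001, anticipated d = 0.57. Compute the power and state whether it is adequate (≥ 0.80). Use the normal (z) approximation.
Power ≈ 0.13; the study is underpowered (power < 0.80)

Power calculation (two-sample t-test, normal approximation):
z_β = d · √(n/2) - z_{α/2}
z_β = 0.57 · √(29/2) - 3.291
z_β = 0.57 · 3.808 - 3.291
z_β = -1.120

Power = Φ(z_β) = Φ(-1.120) ≈ 0.131

Effect size d = 0.57 is medium by Cohen's convention (0.2/0.5/0.8).

Threshold: power ≥ 0.80 is conventionally adequate.
Power ≈ 0.13 → the study is underpowered (power < 0.80).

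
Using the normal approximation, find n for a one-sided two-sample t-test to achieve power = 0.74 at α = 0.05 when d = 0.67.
n = 24 per group

Sample size formula (two-sample t-test, normal approximation):
n = 2 · ((z_α + z_β) / d)²

z_α = 1.645 (for α = 0.05, one-sided)
z_β = 0.643 (for power = 0.74)
d = 0.67

n = 2 · ((1.645 + 0.643) / 0.67)²
n = 2 · (3.415)²
n ≈ 23.32
Round up to the next whole number: n = 24 per group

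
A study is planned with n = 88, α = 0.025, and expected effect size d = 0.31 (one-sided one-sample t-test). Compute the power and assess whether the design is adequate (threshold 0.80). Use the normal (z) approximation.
Power ≈ 0.83; the study is adequately powered (power ≥ 0.80)

Power calculation (one-sample t-test, normal approximation):
z_β = d · √n - z_α
z_β = 0.31 · √88 - 1.960
z_β = 0.31 · 9.381 - 1.960
z_β = 0.948

Power = Φ(z_β) = Φ(0.948) ≈ 0.828

Effect size d = 0.31 is small by Cohen's convention (0.2/0.5/0.8).

Threshold: power ≥ 0.80 is conventionally adequate.
Power ≈ 0.83 → the study is adequately powered (power ≥ 0.80).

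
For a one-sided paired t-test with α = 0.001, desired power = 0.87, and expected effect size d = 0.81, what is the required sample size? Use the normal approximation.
n = 28 pairs

Sample size formula (paired t-test, normal approximation):
n = ((z_α + z_β) / d)²

z_α = 3.090 (for α = 0.001, one-sided)
z_β = 1.126 (for power = 0.87)
d = 0.81

n = ((3.090 + 1.126) / 0.81)²
n = (5.205)²
n ≈ 27.09
Round up to the next whole number: n = 28 pairs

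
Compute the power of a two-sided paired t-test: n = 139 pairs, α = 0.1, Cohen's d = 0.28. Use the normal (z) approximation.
Power ≈ 0.95

Power calculation (paired t-test, normal approximation):
z_β = d · √n - z_{α/2}
z_β = 0.28 · √139 - 1.645
z_β = 0.28 · 11.790 - 1.645
z_β = 1.656

Power = Φ(z_β) = Φ(1.656) ≈ 0.951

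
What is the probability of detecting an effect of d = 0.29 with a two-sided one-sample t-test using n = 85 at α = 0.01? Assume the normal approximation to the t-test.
Power ≈ 0.54

Power calculation (one-sample t-test, normal approximation):
z_β = d · √n - z_{α/2}
z_β = 0.29 · √85 - 2.576
z_β = 0.29 · 9.220 - 2.576
z_β = 0.098

Power = Φ(z_β) = Φ(0.098) ≈ 0.539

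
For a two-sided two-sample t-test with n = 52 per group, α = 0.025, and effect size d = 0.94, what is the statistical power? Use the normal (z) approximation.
Power ≈ 0.99

Power calculation (two-sample t-test, normal approximation):
z_β = d · √(n/2) - z_{α/2}
z_β = 0.94 · √(52/2) - 2.241
z_β = 0.94 · 5.099 - 2.241
z_β = 2.552

Power = Φ(z_β) = Φ(2.552) ≈ 0.995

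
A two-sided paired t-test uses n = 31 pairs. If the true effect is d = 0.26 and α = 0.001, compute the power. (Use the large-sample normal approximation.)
Power ≈ 0.03

Power calculation (paired t-test, normal approximation):
z_β = d · √n - z_{α/2}
z_β = 0.26 · √31 - 3.291
z_β = 0.26 · 5.568 - 3.291
z_β = -1.843

Power = Φ(z_β) = Φ(-1.843) ≈ 0.033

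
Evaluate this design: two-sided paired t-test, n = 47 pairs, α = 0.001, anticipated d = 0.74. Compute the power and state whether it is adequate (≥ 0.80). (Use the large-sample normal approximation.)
Power ≈ 0.96; the study is adequately powered (power ≥ 0.80)

Power calculation (paired t-test, normal approximation):
z_β = d · √n - z_{α/2}
z_β = 0.74 · √47 - 3.291
z_β = 0.74 · 6.856 - 3.291
z_β = 1.783

Power = Φ(z_β) = Φ(1.783) ≈ 0.963

Effect size d = 0.74 is medium by Cohen's convention (0.2/0.5/0.8).

Threshold: power ≥ 0.80 is conventionally adequate.
Power ≈ 0.96 → the study is adequately powered (power ≥ 0.80).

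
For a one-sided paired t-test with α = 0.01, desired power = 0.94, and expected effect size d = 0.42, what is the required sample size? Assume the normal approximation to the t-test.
n = 86 pairs

Sample size formula (paired t-test, normal approximation):
n = ((z_α + z_β) / d)²

z_α = 2.326 (for α = 0.01, one-sided)
z_β = 1.555 (for power = 0.94)
d = 0.42

n = ((2.326 + 1.555) / 0.42)²
n = (9.240)²
n ≈ 85.38
Round up to the next whole number: n = 86 pairs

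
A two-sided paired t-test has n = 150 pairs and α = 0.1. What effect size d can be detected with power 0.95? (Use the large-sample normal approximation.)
d ≈ 0.27

Minimum detectable effect (paired t-test, normal approximation):
d = (z_{α/2} + z_β) / √n
d = (1.645 + 1.645) / √150
d = 3.290 / 12.247
d ≈ 0.27

By Cohen's convention (0.2 small / 0.5 medium / 0.8 large): small effect.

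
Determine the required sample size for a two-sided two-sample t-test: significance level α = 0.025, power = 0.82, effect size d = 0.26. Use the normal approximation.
n = 295 per group

Sample size formula (two-sample t-test, normal approximation):
n = 2 · ((z_{α/2} + z_β) / d)²

z_{α/2} = 2.241 (for α = 0.025, two-sided)
z_β = 0.915 (for power = 0.82)
d = 0.26

n = 2 · ((2.241 + 0.915) / 0.26)²
n = 2 · (12.138)²
n ≈ 294.66
Round up to the next whole number: n = 295 per group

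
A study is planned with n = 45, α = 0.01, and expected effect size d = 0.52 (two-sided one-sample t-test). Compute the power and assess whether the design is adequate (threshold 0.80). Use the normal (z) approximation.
Power ≈ 0.82; the study is adequately powered (power ≥ 0.80)

Power calculation (one-sample t-test, normal approximation):
z_β = d · √n - z_{α/2}
z_β = 0.52 · √45 - 2.576
z_β = 0.52 · 6.708 - 2.576
z_β = 0.912

Power = Φ(z_β) = Φ(0.912) ≈ 0.819

Effect size d = 0.52 is medium by Cohen's convention (0.2/0.5/0.8).

Threshold: power ≥ 0.80 is conventionally adequate.
Power ≈ 0.82 → the study is adequately powered (power ≥ 0.80).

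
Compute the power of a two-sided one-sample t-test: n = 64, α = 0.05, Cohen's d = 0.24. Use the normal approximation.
Power ≈ 0.48

Power calculation (one-sample t-test, normal approximation):
z_β = d · √n - z_{α/2}
z_β = 0.24 · √64 - 1.960
z_β = 0.24 · 8.000 - 1.960
z_β = -0.040

Power = Φ(z_β) = Φ(-0.040) ≈ 0.484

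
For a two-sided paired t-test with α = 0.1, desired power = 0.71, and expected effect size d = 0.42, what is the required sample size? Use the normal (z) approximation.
n = 28 pairs

Sample size formula (paired t-test, normal approximation):
n = ((z_{α/2} + z_β) / d)²

z_{α/2} = 1.645 (for α = 0.1, two-sided)
z_β = 0.553 (for power = 0.71)
d = 0.42

n = ((1.645 + 0.553) / 0.42)²
n = (5.233)²
n ≈ 27.38
Round up to the next whole number: n = 28 pairs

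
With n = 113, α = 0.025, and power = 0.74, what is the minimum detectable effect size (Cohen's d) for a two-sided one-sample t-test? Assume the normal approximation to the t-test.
d ≈ 0.27

Minimum detectable effect (one-sample t-test, normal approximation):
d = (z_{α/2} + z_β) / √n
d = (2.241 + 0.643) / √113
d = 2.885 / 10.630
d ≈ 0.27

By Cohen's convention (0.2 small / 0.5 medium / 0.8 large): small effect.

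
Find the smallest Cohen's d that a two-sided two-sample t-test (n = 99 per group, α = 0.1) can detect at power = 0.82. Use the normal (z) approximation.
d ≈ 0.36

Minimum detectable effect (two-sample t-test, normal approximation):
d = (z_{α/2} + z_β) / √(n/2)
d = (1.645 + 0.915) / √(99/2)
d = 2.560 / 7.036
d ≈ 0.36

By Cohen's convention (0.2 small / 0.5 medium / 0.8 large): small effect.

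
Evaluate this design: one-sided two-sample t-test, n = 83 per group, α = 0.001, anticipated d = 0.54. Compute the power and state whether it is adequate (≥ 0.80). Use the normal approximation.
Power ≈ 0.65; the study is underpowered (power < 0.80)

Power calculation (two-sample t-test, normal approximation):
z_β = d · √(n/2) - z_α
z_β = 0.54 · √(83/2) - 3.090
z_β = 0.54 · 6.442 - 3.090
z_β = 0.388

Power = Φ(z_β) = Φ(0.388) ≈ 0.651

Effect size d = 0.54 is medium by Cohen's convention (0.2/0.5/0.8).

Threshold: power ≥ 0.80 is conventionally adequate.
Power ≈ 0.65 → the study is underpowered (power < 0.80).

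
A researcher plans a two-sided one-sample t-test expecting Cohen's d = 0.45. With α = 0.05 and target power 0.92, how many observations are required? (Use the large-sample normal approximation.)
n = 56

Sample size formula (one-sample t-test, normal approximation):
n = ((z_{α/2} + z_β) / d)²

z_{α/2} = 1.960 (for α = 0.05, two-sided)
z_β = 1.405 (for power = 0.92)
d = 0.45

n = ((1.960 + 1.405) / 0.45)²
n = (7.478)²
n ≈ 55.92
Round up to the next whole number: n = 56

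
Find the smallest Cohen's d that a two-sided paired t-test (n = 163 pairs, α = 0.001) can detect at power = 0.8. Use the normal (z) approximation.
d ≈ 0.32

Minimum detectable effect (paired t-test, normal approximation):
d = (z_{α/2} + z_β) / √n
d = (3.291 + 0.842) / √163
d = 4.132 / 12.767
d ≈ 0.32

By Cohen's convention (0.2 small / 0.5 medium / 0.8 large): small effect.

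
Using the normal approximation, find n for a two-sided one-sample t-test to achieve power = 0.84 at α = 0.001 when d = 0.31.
n = 192

Sample size formula (one-sample t-test, normal approximation):
n = ((z_{α/2} + z_β) / d)²

z_{α/2} = 3.291 (for α = 0.001, two-sided)
z_β = 0.994 (for power = 0.84)
d = 0.31

n = ((3.291 + 0.994) / 0.31)²
n = (13.823)²
n ≈ 191.08
Round up to the next whole number: n = 192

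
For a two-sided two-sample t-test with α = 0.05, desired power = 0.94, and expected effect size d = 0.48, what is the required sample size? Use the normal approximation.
n = 108 per group

Sample size formula (two-sample t-test, normal approximation):
n = 2 · ((z_{α/2} + z_β) / d)²

z_{α/2} = 1.960 (for α = 0.05, two-sided)
z_β = 1.555 (for power = 0.94)
d = 0.48

n = 2 · ((1.960 + 1.555) / 0.48)²
n = 2 · (7.323)²
n ≈ 107.25
Round up to the next whole number: n = 108 per group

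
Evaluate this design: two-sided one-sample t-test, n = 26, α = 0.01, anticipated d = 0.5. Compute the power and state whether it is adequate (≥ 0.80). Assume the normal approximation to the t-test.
Power ≈ 0.49; the study is underpowered (power < 0.80)

Power calculation (one-sample t-test, normal approximation):
z_β = d · √n - z_{α/2}
z_β = 0.5 · √26 - 2.576
z_β = 0.5 · 5.099 - 2.576
z_β = -0.026

Power = Φ(z_β) = Φ(-0.026) ≈ 0.490

Effect size d = 0.5 is medium by Cohen's convention (0.2/0.5/0.8).

Threshold: power ≥ 0.80 is conventionally adequate.
Power ≈ 0.49 → the study is underpowered (power < 0.80).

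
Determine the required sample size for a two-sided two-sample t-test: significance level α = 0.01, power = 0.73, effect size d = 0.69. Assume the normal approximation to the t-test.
n = 43 per group

Sample size formula (two-sample t-test, normal approximation):
n = 2 · ((z_{α/2} + z_β) / d)²

z_{α/2} = 2.576 (for α = 0.01, two-sided)
z_β = 0.613 (for power = 0.73)
d = 0.69

n = 2 · ((2.576 + 0.613) / 0.69)²
n = 2 · (4.622)²
n ≈ 42.73
Round up to the next whole number: n = 43 per group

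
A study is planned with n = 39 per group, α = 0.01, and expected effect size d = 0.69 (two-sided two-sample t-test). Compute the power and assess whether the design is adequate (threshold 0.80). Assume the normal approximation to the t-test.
Power ≈ 0.68; the study is underpowered (power < 0.80)

Power calculation (two-sample t-test, normal approximation):
z_β = d · √(n/2) - z_{α/2}
z_β = 0.69 · √(39/2) - 2.576
z_β = 0.69 · 4.416 - 2.576
z_β = 0.471

Power = Φ(z_β) = Φ(0.471) ≈ 0.681

Effect size d = 0.69 is medium by Cohen's convention (0.2/0.5/0.8).

Threshold: power ≥ 0.80 is conventionally adequate.
Power ≈ 0.68 → the study is underpowered (power < 0.80).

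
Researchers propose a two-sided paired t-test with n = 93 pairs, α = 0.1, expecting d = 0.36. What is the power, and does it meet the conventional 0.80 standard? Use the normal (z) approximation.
Power ≈ 0.97; the study is adequately powered (power ≥ 0.80)

Power calculation (paired t-test, normal approximation):
z_β = d · √n - z_{α/2}
z_β = 0.36 · √93 - 1.645
z_β = 0.36 · 9.644 - 1.645
z_β = 1.827

Power = Φ(z_β) = Φ(1.827) ≈ 0.966

Effect size d = 0.36 is small by Cohen's convention (0.2/0.5/0.8).

Threshold: power ≥ 0.80 is conventionally adequate.
Power ≈ 0.97 → the study is adequately powered (power ≥ 0.80).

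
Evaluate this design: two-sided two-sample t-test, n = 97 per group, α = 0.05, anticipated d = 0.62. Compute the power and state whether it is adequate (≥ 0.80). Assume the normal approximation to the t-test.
Power ≈ 0.99; the study is adequately powered (power ≥ 0.80)

Power calculation (two-sample t-test, normal approximation):
z_β = d · √(n/2) - z_{α/2}
z_β = 0.62 · √(97/2) - 1.960
z_β = 0.62 · 6.964 - 1.960
z_β = 2.358

Power = Φ(z_β) = Φ(2.358) ≈ 0.991

Effect size d = 0.62 is medium by Cohen's convention (0.2/0.5/0.8).

Threshold: power ≥ 0.80 is conventionally adequate.
Power ≈ 0.99 → the study is adequately powered (power ≥ 0.80).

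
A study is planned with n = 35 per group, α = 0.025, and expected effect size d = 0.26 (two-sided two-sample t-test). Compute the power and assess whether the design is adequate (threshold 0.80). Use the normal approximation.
Power ≈ 0.12; the study is underpowered (power < 0.80)

Power calculation (two-sample t-test, normal approximation):
z_β = d · √(n/2) - z_{α/2}
z_β = 0.26 · √(35/2) - 2.241
z_β = 0.26 · 4.183 - 2.241
z_β = -1.154

Power = Φ(z_β) = Φ(-1.154) ≈ 0.124

Effect size d = 0.26 is small by Cohen's convention (0.2/0.5/0.8).

Threshold: power ≥ 0.80 is conventionally adequate.
Power ≈ 0.12 → the study is underpowered (power < 0.80).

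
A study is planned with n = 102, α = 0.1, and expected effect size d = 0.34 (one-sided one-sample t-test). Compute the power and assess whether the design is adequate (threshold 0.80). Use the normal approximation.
Power ≈ 0.98; the study is adequately powered (power ≥ 0.80)

Power calculation (one-sample t-test, normal approximation):
z_β = d · √n - z_α
z_β = 0.34 · √102 - 1.282
z_β = 0.34 · 10.100 - 1.282
z_β = 2.152

Power = Φ(z_β) = Φ(2.152) ≈ 0.984

Effect size d = 0.34 is small by Cohen's convention (0.2/0.5/0.8).

Threshold: power ≥ 0.80 is conventionally adequate.
Power ≈ 0.98 → the study is adequately powered (power ≥ 0.80).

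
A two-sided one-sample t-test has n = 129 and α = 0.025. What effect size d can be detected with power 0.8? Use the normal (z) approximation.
d ≈ 0.27

Minimum detectable effect (one-sample t-test, normal approximation):
d = (z_{α/2} + z_β) / √n
d = (2.241 + 0.842) / √129
d = 3.083 / 11.358
d ≈ 0.27

By Cohen's convention (0.2 small / 0.5 medium / 0.8 large): small effect.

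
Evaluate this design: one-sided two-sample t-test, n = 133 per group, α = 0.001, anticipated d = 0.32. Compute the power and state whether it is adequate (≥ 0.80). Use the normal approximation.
Power ≈ 0.32; the study is underpowered (power < 0.80)

Power calculation (two-sample t-test, normal approximation):
z_β = d · √(n/2) - z_α
z_β = 0.32 · √(133/2) - 3.090
z_β = 0.32 · 8.155 - 3.090
z_β = -0.481

Power = Φ(z_β) = Φ(-0.481) ≈ 0.315

Effect size d = 0.32 is small by Cohen's convention (0.2/0.5/0.8).

Threshold: power ≥ 0.80 is conventionally adequate.
Power ≈ 0.32 → the study is underpowered (power < 0.80).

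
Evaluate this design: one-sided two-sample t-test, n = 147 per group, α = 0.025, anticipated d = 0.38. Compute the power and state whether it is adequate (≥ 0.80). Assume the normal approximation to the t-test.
Power ≈ 0.90; the study is adequately powered (power ≥ 0.80)

Power calculation (two-sample t-test, normal approximation):
z_β = d · √(n/2) - z_α
z_β = 0.38 · √(147/2) - 1.960
z_β = 0.38 · 8.573 - 1.960
z_β = 1.298

Power = Φ(z_β) = Φ(1.298) ≈ 0.903

Effect size d = 0.38 is small by Cohen's convention (0.2/0.5/0.8).

Threshold: power ≥ 0.80 is conventionally adequate.
Power ≈ 0.90 → the study is adequately powered (power ≥ 0.80).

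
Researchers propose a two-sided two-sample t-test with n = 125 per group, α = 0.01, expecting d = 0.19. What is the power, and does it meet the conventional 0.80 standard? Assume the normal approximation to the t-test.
Power ≈ 0.14; the study is underpowered (power < 0.80)

Power calculation (two-sample t-test, normal approximation):
z_β = d · √(n/2) - z_{α/2}
z_β = 0.19 · √(125/2) - 2.576
z_β = 0.19 · 7.906 - 2.576
z_β = -1.074

Power = Φ(z_β) = Φ(-1.074) ≈ 0.141

Effect size d = 0.19 is very small by Cohen's convention (0.2/0.5/0.8).

Threshold: power ≥ 0.80 is conventionally adequate.
Power ≈ 0.14 → the study is underpowered (power < 0.80).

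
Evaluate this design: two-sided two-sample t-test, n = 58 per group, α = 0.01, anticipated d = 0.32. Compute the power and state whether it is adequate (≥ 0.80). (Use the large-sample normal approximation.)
Power ≈ 0.20; the study is underpowered (power < 0.80)

Power calculation (two-sample t-test, normal approximation):
z_β = d · √(n/2) - z_{α/2}
z_β = 0.32 · √(58/2) - 2.576
z_β = 0.32 · 5.385 - 2.576
z_β = -0.853

Power = Φ(z_β) = Φ(-0.853) ≈ 0.197

Effect size d = 0.32 is small by Cohen's convention (0.2/0.5/0.8).

Threshold: power ≥ 0.80 is conventionally adequate.
Power ≈ 0.20 → the study is underpowered (power < 0.80).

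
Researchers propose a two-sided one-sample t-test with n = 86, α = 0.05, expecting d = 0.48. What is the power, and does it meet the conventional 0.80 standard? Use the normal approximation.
Power ≈ 0.99; the study is adequately powered (power ≥ 0.80)

Power calculation (one-sample t-test, normal approximation):
z_β = d · √n - z_{α/2}
z_β = 0.48 · √86 - 1.960
z_β = 0.48 · 9.274 - 1.960
z_β = 2.491

Power = Φ(z_β) = Φ(2.491) ≈ 0.994

Effect size d = 0.48 is small by Cohen's convention (0.2/0.5/0.8).

Threshold: power ≥ 0.80 is conventionally adequate.
Power ≈ 0.99 → the study is adequately powered (power ≥ 0.80).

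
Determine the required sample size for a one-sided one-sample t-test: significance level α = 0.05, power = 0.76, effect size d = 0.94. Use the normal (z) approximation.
n = 7

Sample size formula (one-sample t-test, normal approximation):
n = ((z_α + z_β) / d)²

z_α = 1.645 (for α = 0.05, one-sided)
z_β = 0.706 (for power = 0.76)
d = 0.94

n = ((1.645 + 0.706) / 0.94)²
n = (2.501)²
n ≈ 6.26
Round up to the next whole number: n = 7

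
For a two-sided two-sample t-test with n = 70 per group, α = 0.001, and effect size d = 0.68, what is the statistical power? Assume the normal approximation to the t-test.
Power ≈ 0.77

Power calculation (two-sample t-test, normal approximation):
z_β = d · √(n/2) - z_{α/2}
z_β = 0.68 · √(70/2) - 3.291
z_β = 0.68 · 5.916 - 3.291
z_β = 0.732

Power = Φ(z_β) = Φ(0.732) ≈ 0.768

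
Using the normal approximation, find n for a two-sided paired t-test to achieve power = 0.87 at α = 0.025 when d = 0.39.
n = 75 pairs

Sample size formula (paired t-test, normal approximation):
n = ((z_{α/2} + z_β) / d)²

z_{α/2} = 2.241 (for α = 0.025, two-sided)
z_β = 1.126 (for power = 0.87)
d = 0.39

n = ((2.241 + 1.126) / 0.39)²
n = (8.633)²
n ≈ 74.53
Round up to the next whole number: n = 75 pairs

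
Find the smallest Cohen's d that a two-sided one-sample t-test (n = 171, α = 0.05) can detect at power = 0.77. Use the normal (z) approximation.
d ≈ 0.21

Minimum detectable effect (one-sample t-test, normal approximation):
d = (z_{α/2} + z_β) / √n
d = (1.960 + 0.739) / √171
d = 2.699 / 13.077
d ≈ 0.21

By Cohen's convention (0.2 small / 0.5 medium / 0.8 large): small effect.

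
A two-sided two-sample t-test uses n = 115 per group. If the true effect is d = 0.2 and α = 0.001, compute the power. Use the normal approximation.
Power ≈ 0.04

Power calculation (two-sample t-test, normal approximation):
z_β = d · √(n/2) - z_{α/2}
z_β = 0.2 · √(115/2) - 3.291
z_β = 0.2 · 7.583 - 3.291
z_β = -1.774

Power = Φ(z_β) = Φ(-1.774) ≈ 0.038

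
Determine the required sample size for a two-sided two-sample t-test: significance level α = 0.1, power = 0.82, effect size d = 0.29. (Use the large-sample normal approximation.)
n = 156 per group

Sample size formula (two-sample t-test, normal approximation):
n = 2 · ((z_{α/2} + z_β) / d)²

z_{α/2} = 1.645 (for α = 0.1, two-sided)
z_β = 0.915 (for power = 0.82)
d = 0.29

n = 2 · ((1.645 + 0.915) / 0.29)²
n = 2 · (8.828)²
n ≈ 155.87
Round up to the next whole number: n = 156 per group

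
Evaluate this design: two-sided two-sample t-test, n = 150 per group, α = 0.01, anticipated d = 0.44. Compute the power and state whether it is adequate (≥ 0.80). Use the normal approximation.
Power ≈ 0.89; the study is adequately powered (power ≥ 0.80)

Power calculation (two-sample t-test, normal approximation):
z_β = d · √(n/2) - z_{α/2}
z_β = 0.44 · √(150/2) - 2.576
z_β = 0.44 · 8.660 - 2.576
z_β = 1.235

Power = Φ(z_β) = Φ(1.235) ≈ 0.892

Effect size d = 0.44 is small by Cohen's convention (0.2/0.5/0.8).

Threshold: power ≥ 0.80 is conventionally adequate.
Power ≈ 0.89 → the study is adequately powered (power ≥ 0.80).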